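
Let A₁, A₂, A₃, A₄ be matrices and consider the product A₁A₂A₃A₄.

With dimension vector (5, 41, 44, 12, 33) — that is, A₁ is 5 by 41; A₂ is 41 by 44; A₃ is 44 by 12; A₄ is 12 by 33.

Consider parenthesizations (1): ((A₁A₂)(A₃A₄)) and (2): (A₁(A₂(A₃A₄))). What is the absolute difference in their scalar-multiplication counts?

Order (1) = ((A₁A₂)(A₃A₄)): (A₁A₂): 5×41 by 41×44 → 5×44, cost 5·41·44 = 9020; (A₃A₄): 44×12 by 12×33 → 44×33, cost 44·12·33 = 17424; ((A₁A₂)(A₃A₄)): 5×44 by 44×33 → 5×33, cost 5·44·33 = 7260; cumulative 33704. Total 33704.
Order (2) = (A₁(A₂(A₃A₄))): (A₃A₄): 44×12 by 12×33 → 44×33, cost 44·12·33 = 17424; (A₂(A₃A₄)): 41×44 by 44×33 → 41×33, cost 41·44·33 = 59532; cumulative 76956; (A₁(A₂(A₃A₄))): 5×41 by 41×33 → 5×33, cost 5·41·33 = 6765; cumulative 83721. Total 83721.
Difference: |33704 − 83721| = 50017.

50017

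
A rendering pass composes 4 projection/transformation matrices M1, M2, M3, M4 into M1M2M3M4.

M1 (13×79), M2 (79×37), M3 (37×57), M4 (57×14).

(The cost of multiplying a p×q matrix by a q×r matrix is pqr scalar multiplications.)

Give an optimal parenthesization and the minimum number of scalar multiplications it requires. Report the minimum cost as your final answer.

Adjacent pairs: M1M2 = 13·79·37 = 37999; M2M3 = 79·37·57 = 166611; M3M4 = 37·57·14 = 29526.
Length 3: M1..M3: k=1: 0+166611+13·79·57=225150; k=2: 37999+0+13·37·57=65416 → min 65416 | M2..M4: k=2: 0+29526+79·37·14=70448; k=3: 166611+0+79·57·14=229653 → min 70448.
Length 4: M1..M4: k=1: 0+70448+13·79·14=84826; k=2: 37999+29526+13·37·14=74259; k=3: 65416+0+13·57·14=75790 → min 74259.
Optimal parenthesization: ((M1M2)(M3M4)) with cost 74259.

74259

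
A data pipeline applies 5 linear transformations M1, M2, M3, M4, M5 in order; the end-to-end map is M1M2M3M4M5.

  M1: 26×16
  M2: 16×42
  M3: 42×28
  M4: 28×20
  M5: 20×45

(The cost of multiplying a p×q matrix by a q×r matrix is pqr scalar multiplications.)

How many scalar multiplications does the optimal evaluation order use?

Adjacent pairs: M1M2 = 26·16·42 = 17472; M2M3 = 16·42·28 = 18816; M3M4 = 42·28·20 = 23520; M4M5 = 28·20·45 = 25200.
Length 3: M1..M3: k=1: 0+18816+26·16·28=30464; k=2: 17472+0+26·42·28=48048 → min 30464 | M2..M4: k=2: 0+23520+16·42·20=36960; k=3: 18816+0+16·28·20=27776 → min 27776 | M3..M5: k=3: 0+25200+42·28·45=78120; k=4: 23520+0+42·20·45=61320 → min 61320.
Length 4: M1..M4: k=1: 0+27776+26·16·20=36096; k=2: 17472+23520+26·42·20=62832; k=3: 30464+0+26·28·20=45024 → min 36096 | M2..M5: k=2: 0+61320+16·42·45=91560; k=3: 18816+25200+16·28·45=64176; k=4: 27776+0+16·20·45=42176 → min 42176.
Length 5: M1..M5: k=1: 0+42176+26·16·45=60896; k=2: 17472+61320+26·42·45=127932; k=3: 30464+25200+26·28·45=88424; k=4: 36096+0+26·20·45=59496 → min 59496.
Optimal order: ((M1((M2M3)M4))M5) with cost 59496.

59496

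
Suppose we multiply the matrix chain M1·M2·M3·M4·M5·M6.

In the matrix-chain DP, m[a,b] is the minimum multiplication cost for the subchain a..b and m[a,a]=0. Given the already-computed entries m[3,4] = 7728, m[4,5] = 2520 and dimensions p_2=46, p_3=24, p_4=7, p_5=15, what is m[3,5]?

12558

m[3,5] = min over k∈[3,4] of m[3,k]+m[k+1,5]+p_{2}·p_k·p_{5}.
k=3: 0 + 2520 + 46·24·15 = 19080; k=4: 7728 + 0 + 46·7·15 = 12558.
Minimum: 12558 at k=4.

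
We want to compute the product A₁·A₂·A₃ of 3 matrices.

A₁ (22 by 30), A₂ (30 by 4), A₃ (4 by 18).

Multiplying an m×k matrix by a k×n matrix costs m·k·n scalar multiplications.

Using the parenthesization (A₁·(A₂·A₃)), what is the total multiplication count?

(A₂·A₃): 30×4 by 4×18 → 30×18, cost 30·4·18 = 2160
(A₁·(A₂·A₃)): 22×30 by 30×18 → 22×18, cost 22·30·18 = 11880; cumulative 14040
Total: 14040 scalar multiplications.

14040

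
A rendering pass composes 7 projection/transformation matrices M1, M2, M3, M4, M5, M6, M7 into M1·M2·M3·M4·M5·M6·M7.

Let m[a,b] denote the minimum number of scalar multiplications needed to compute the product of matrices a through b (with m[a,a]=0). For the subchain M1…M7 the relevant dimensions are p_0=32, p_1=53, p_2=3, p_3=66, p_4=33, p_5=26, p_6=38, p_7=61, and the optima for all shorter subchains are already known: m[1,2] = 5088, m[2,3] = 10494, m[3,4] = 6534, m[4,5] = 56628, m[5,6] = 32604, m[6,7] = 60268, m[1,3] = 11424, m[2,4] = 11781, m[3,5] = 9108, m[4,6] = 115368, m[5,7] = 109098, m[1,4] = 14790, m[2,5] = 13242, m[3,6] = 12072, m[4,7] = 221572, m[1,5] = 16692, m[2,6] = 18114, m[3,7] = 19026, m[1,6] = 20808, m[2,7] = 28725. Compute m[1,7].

29970

m[1,7] = min over k∈[1,6] of m[1,k]+m[k+1,7]+p_{0}·p_k·p_{7}.
k=1: 0 + 28725 + 32·53·61 = 132181; k=2: 5088 + 19026 + 32·3·61 = 29970; k=3: 11424 + 221572 + 32·66·61 = 361828; k=4: 14790 + 109098 + 32·33·61 = 188304; k=5: 16692 + 60268 + 32·26·61 = 127712; k=6: 20808 + 0 + 32·38·61 = 94984.
Minimum: 29970 at k=2.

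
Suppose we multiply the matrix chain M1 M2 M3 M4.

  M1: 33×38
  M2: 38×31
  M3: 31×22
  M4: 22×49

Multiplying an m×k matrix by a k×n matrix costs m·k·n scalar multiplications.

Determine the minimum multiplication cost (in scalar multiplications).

89078

Adjacent pairs: M1M2 = 33·38·31 = 38874; M2M3 = 38·31·22 = 25916; M3M4 = 31·22·49 = 33418.
Length 3: M1..M3: k=1: 0+25916+33·38·22=53504; k=2: 38874+0+33·31·22=61380 → min 53504 | M2..M4: k=2: 0+33418+38·31·49=91140; k=3: 25916+0+38·22·49=66880 → min 66880.
Length 4: M1..M4: k=1: 0+66880+33·38·49=128326; k=2: 38874+33418+33·31·49=122419; k=3: 53504+0+33·22·49=89078 → min 89078.
Optimal order: ((M1 (M2 M3)) M4) with cost 89078.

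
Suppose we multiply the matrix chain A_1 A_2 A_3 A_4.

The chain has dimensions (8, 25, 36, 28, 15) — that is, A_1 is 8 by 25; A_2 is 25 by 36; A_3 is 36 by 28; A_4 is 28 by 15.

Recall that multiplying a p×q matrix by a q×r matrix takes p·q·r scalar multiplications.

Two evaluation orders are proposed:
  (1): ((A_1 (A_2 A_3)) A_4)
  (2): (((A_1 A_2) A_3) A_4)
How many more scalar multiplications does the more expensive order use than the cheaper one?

15536

Order (1) = ((A_1 (A_2 A_3)) A_4): (A_2 A_3): 25×36 by 36×28 → 25×28, cost 25·36·28 = 25200; (A_1 (A_2 A_3)): 8×25 by 25×28 → 8×28, cost 8·25·28 = 5600; cumulative 30800; ((A_1 (A_2 A_3)) A_4): 8×28 by 28×15 → 8×15, cost 8·28·15 = 3360; cumulative 34160. Total 34160.
Order (2) = (((A_1 A_2) A_3) A_4): (A_1 A_2): 8×25 by 25×36 → 8×36, cost 8·25·36 = 7200; ((A_1 A_2) A_3): 8×36 by 36×28 → 8×28, cost 8·36·28 = 8064; cumulative 15264; (((A_1 A_2) A_3) A_4): 8×28 by 28×15 → 8×15, cost 8·28·15 = 3360; cumulative 18624. Total 18624.
Difference: |34160 − 18624| = 15536.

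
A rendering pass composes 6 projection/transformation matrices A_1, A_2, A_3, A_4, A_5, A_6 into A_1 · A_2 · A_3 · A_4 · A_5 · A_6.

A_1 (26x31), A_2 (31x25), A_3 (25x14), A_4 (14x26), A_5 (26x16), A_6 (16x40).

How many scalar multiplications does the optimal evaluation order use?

50422

Adjacent pairs: A_1A_2 = 26·31·25 = 20150; A_2A_3 = 31·25·14 = 10850; A_3A_4 = 25·14·26 = 9100; A_4A_5 = 14·26·16 = 5824; A_5A_6 = 26·16·40 = 16640.
Length 3: A_1..A_3: k=1: 0+10850+26·31·14=22134; k=2: 20150+0+26·25·14=29250 → min 22134 | A_2..A_4: k=2: 0+9100+31·25·26=29250; k=3: 10850+0+31·14·26=22134 → min 22134 | A_3..A_5: k=3: 0+5824+25·14·16=11424; k=4: 9100+0+25·26·16=19500 → min 11424 | A_4..A_6: k=4: 0+16640+14·26·40=31200; k=5: 5824+0+14·16·40=14784 → min 14784.
Length 4: A_1..A_4: k=1: 0+22134+26·31·26=43090; k=2: 20150+9100+26·25·26=46150; k=3: 22134+0+26·14·26=31598 → min 31598 | A_2..A_5: k=2: 0+11424+31·25·16=23824; k=3: 10850+5824+31·14·16=23618; k=4: 22134+0+31·26·16=35030 → min 23618 | A_3..A_6: k=3: 0+14784+25·14·40=28784; k=4: 9100+16640+25·26·40=51740; k=5: 11424+0+25·16·40=27424 → min 27424.
Length 5: A_1..A_5: k=1: 0+23618+26·31·16=36514; k=2: 20150+11424+26·25·16=41974; k=3: 22134+5824+26·14·16=33782; k=4: 31598+0+26·26·16=42414 → min 33782 | A_2..A_6: k=2: 0+27424+31·25·40=58424; k=3: 10850+14784+31·14·40=42994; k=4: 22134+16640+31·26·40=71014; k=5: 23618+0+31·16·40=43458 → min 42994.
Length 6: A_1..A_6: k=1: 0+42994+26·31·40=75234; k=2: 20150+27424+26·25·40=73574; k=3: 22134+14784+26·14·40=51478; k=4: 31598+16640+26·26·40=75278; k=5: 33782+0+26·16·40=50422 → min 50422.
Optimal order: (((A_1 · (A_2 · A_3)) · (A_4 · A_5)) · A_6) with cost 50422.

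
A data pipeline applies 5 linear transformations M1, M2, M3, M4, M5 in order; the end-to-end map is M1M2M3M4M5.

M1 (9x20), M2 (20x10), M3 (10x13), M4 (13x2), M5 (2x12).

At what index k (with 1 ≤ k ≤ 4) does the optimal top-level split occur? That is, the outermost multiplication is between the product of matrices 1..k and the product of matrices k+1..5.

4

Adjacent pairs: M1M2 = 9·20·10 = 1800; M2M3 = 20·10·13 = 2600; M3M4 = 10·13·2 = 260; M4M5 = 13·2·12 = 312.
Length 3: M1..M3: k=1: 0+2600+9·20·13=4940; k=2: 1800+0+9·10·13=2970 → min 2970 | M2..M4: k=2: 0+260+20·10·2=660; k=3: 2600+0+20·13·2=3120 → min 660 | M3..M5: k=3: 0+312+10·13·12=1872; k=4: 260+0+10·2·12=500 → min 500.
Length 4: M1..M4: k=1: 0+660+9·20·2=1020; k=2: 1800+260+9·10·2=2240; k=3: 2970+0+9·13·2=3204 → min 1020 | M2..M5: k=2: 0+500+20·10·12=2900; k=3: 2600+312+20·13·12=6032; k=4: 660+0+20·2·12=1140 → min 1140.
Top-level splits: k=1: (M1..M1)·(M2..M5) → 0+1140+9·20·12 = 3300; k=2: (M1..M2)·(M3..M5) → 1800+500+9·10·12 = 3380; k=3: (M1..M3)·(M4..M5) → 2970+312+9·13·12 = 4686; k=4: (M1..M4)·(M5..M5) → 1020+0+9·2·12 = 1236.
Best split is after M4, i.e. k = 4.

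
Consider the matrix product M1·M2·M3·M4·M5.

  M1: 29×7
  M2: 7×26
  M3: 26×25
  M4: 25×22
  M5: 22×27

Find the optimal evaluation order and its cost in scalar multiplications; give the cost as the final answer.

18039

Adjacent pairs: M1M2 = 29·7·26 = 5278; M2M3 = 7·26·25 = 4550; M3M4 = 26·25·22 = 14300; M4M5 = 25·22·27 = 14850.
Length 3: M1..M3: k=1: 0+4550+29·7·25=9625; k=2: 5278+0+29·26·25=24128 → min 9625 | M2..M4: k=2: 0+14300+7·26·22=18304; k=3: 4550+0+7·25·22=8400 → min 8400 | M3..M5: k=3: 0+14850+26·25·27=32400; k=4: 14300+0+26·22·27=29744 → min 29744.
Length 4: M1..M4: k=1: 0+8400+29·7·22=12866; k=2: 5278+14300+29·26·22=36166; k=3: 9625+0+29·25·22=25575 → min 12866 | M2..M5: k=2: 0+29744+7·26·27=34658; k=3: 4550+14850+7·25·27=24125; k=4: 8400+0+7·22·27=12558 → min 12558.
Length 5: M1..M5: k=1: 0+12558+29·7·27=18039; k=2: 5278+29744+29·26·27=55380; k=3: 9625+14850+29·25·27=44050; k=4: 12866+0+29·22·27=30092 → min 18039.
Optimal parenthesization: (M1·(((M2·M3)·M4)·M5)) with cost 18039.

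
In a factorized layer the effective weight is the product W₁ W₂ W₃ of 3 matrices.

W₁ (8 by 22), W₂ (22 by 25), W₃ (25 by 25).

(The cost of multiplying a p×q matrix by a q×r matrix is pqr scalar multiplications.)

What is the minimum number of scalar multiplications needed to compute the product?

Order (W₁ (W₂ W₃)): (W₂ W₃): 22×25 by 25×25 → 22×25, cost 22·25·25 = 13750; (W₁ (W₂ W₃)): 8×22 by 22×25 → 8×25, cost 8·22·25 = 4400; cumulative 18150. Total 18150.
Order ((W₁ W₂) W₃): (W₁ W₂): 8×22 by 22×25 → 8×25, cost 8·22·25 = 4400; ((W₁ W₂) W₃): 8×25 by 25×25 → 8×25, cost 8·25·25 = 5000; cumulative 9400. Total 9400.
Minimum: 9400.

9400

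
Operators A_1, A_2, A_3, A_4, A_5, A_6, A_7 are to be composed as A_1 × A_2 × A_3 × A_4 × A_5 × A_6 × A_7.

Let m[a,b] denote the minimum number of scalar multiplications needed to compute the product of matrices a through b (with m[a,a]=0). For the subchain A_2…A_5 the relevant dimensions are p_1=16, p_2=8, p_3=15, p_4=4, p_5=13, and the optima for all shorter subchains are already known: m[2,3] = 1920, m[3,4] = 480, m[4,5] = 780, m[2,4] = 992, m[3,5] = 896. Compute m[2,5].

m[2,5] = min over k∈[2,4] of m[2,k]+m[k+1,5]+p_{1}·p_k·p_{5}.
k=2: 0 + 896 + 16·8·13 = 2560; k=3: 1920 + 780 + 16·15·13 = 5820; k=4: 992 + 0 + 16·4·13 = 1824.
Minimum: 1824 at k=4.

1824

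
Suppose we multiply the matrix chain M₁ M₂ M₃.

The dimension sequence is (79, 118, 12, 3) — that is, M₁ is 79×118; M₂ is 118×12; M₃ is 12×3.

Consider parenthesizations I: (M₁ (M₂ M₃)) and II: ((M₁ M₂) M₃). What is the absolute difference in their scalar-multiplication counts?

82494

Order I = (M₁ (M₂ M₃)): (M₂ M₃): 118×12 by 12×3 → 118×3, cost 118·12·3 = 4248; (M₁ (M₂ M₃)): 79×118 by 118×3 → 79×3, cost 79·118·3 = 27966; cumulative 32214. Total 32214.
Order II = ((M₁ M₂) M₃): (M₁ M₂): 79×118 by 118×12 → 79×12, cost 79·118·12 = 111864; ((M₁ M₂) M₃): 79×12 by 12×3 → 79×3, cost 79·12·3 = 2844; cumulative 114708. Total 114708.
Difference: |32214 − 114708| = 82494.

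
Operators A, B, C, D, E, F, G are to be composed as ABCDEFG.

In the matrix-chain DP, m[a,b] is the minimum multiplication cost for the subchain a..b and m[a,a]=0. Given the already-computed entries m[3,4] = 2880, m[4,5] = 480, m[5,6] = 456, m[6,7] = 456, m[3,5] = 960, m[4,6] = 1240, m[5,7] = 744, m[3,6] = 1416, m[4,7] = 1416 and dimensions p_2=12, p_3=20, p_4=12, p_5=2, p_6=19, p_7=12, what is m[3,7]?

m[3,7] = min over k∈[3,6] of m[3,k]+m[k+1,7]+p_{2}·p_k·p_{7}.
k=3: 0 + 1416 + 12·20·12 = 4296; k=4: 2880 + 744 + 12·12·12 = 5352; k=5: 960 + 456 + 12·2·12 = 1704; k=6: 1416 + 0 + 12·19·12 = 4152.
Minimum: 1704 at k=5.

1704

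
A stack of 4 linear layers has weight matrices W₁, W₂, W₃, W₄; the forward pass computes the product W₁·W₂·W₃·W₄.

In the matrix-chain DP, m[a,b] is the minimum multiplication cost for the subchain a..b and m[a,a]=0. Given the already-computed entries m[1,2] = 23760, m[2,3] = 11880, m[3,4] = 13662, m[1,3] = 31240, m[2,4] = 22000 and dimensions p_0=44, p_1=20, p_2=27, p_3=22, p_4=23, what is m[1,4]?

m[1,4] = min over k∈[1,3] of m[1,k]+m[k+1,4]+p_{0}·p_k·p_{4}.
k=1: 0 + 22000 + 44·20·23 = 42240; k=2: 23760 + 13662 + 44·27·23 = 64746; k=3: 31240 + 0 + 44·22·23 = 53504.
Minimum: 42240 at k=1.

42240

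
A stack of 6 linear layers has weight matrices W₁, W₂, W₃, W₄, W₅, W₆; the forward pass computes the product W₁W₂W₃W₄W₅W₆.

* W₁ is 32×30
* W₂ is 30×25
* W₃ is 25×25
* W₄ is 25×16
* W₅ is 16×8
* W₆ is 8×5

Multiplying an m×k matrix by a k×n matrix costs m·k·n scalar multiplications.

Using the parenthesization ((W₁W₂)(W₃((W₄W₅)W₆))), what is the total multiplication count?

(W₁W₂): 32×30 by 30×25 → 32×25, cost 32·30·25 = 24000
(W₄W₅): 25×16 by 16×8 → 25×8, cost 25·16·8 = 3200
((W₄W₅)W₆): 25×8 by 8×5 → 25×5, cost 25·8·5 = 1000; cumulative 4200
(W₃((W₄W₅)W₆)): 25×25 by 25×5 → 25×5, cost 25·25·5 = 3125; cumulative 7325
((W₁W₂)(W₃((W₄W₅)W₆))): 32×25 by 25×5 → 32×5, cost 32·25·5 = 4000; cumulative 35325
Total: 35325 scalar multiplications.

35325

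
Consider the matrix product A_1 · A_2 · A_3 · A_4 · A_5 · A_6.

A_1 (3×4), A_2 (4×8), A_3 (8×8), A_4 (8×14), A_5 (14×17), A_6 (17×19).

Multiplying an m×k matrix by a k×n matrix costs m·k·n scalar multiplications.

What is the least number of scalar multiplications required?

Adjacent pairs: A_1A_2 = 3·4·8 = 96; A_2A_3 = 4·8·8 = 256; A_3A_4 = 8·8·14 = 896; A_4A_5 = 8·14·17 = 1904; A_5A_6 = 14·17·19 = 4522.
Length 3: A_1..A_3: k=1: 0+256+3·4·8=352; k=2: 96+0+3·8·8=288 → min 288 | A_2..A_4: k=2: 0+896+4·8·14=1344; k=3: 256+0+4·8·14=704 → min 704 | A_3..A_5: k=3: 0+1904+8·8·17=2992; k=4: 896+0+8·14·17=2800 → min 2800 | A_4..A_6: k=4: 0+4522+8·14·19=6650; k=5: 1904+0+8·17·19=4488 → min 4488.
Length 4: A_1..A_4: k=1: 0+704+3·4·14=872; k=2: 96+896+3·8·14=1328; k=3: 288+0+3·8·14=624 → min 624 | A_2..A_5: k=2: 0+2800+4·8·17=3344; k=3: 256+1904+4·8·17=2704; k=4: 704+0+4·14·17=1656 → min 1656 | A_3..A_6: k=3: 0+4488+8·8·19=5704; k=4: 896+4522+8·14·19=7546; k=5: 2800+0+8·17·19=5384 → min 5384.
Length 5: A_1..A_5: k=1: 0+1656+3·4·17=1860; k=2: 96+2800+3·8·17=3304; k=3: 288+1904+3·8·17=2600; k=4: 624+0+3·14·17=1338 → min 1338 | A_2..A_6: k=2: 0+5384+4·8·19=5992; k=3: 256+4488+4·8·19=5352; k=4: 704+4522+4·14·19=6290; k=5: 1656+0+4·17·19=2948 → min 2948.
Length 6: A_1..A_6: k=1: 0+2948+3·4·19=3176; k=2: 96+5384+3·8·19=5936; k=3: 288+4488+3·8·19=5232; k=4: 624+4522+3·14·19=5944; k=5: 1338+0+3·17·19=2307 → min 2307.
Optimal order: (((((A_1 · A_2) · A_3) · A_4) · A_5) · A_6) with cost 2307.

2307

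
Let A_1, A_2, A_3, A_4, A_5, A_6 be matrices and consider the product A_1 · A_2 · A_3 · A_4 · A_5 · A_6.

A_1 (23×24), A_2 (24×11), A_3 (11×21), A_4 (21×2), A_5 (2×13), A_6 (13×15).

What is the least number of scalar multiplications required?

3174

Adjacent pairs: A_1A_2 = 23·24·11 = 6072; A_2A_3 = 24·11·21 = 5544; A_3A_4 = 11·21·2 = 462; A_4A_5 = 21·2·13 = 546; A_5A_6 = 2·13·15 = 390.
Length 3: A_1..A_3: k=1: 0+5544+23·24·21=17136; k=2: 6072+0+23·11·21=11385 → min 11385 | A_2..A_4: k=2: 0+462+24·11·2=990; k=3: 5544+0+24·21·2=6552 → min 990 | A_3..A_5: k=3: 0+546+11·21·13=3549; k=4: 462+0+11·2·13=748 → min 748 | A_4..A_6: k=4: 0+390+21·2·15=1020; k=5: 546+0+21·13·15=4641 → min 1020.
Length 4: A_1..A_4: k=1: 0+990+23·24·2=2094; k=2: 6072+462+23·11·2=7040; k=3: 11385+0+23·21·2=12351 → min 2094 | A_2..A_5: k=2: 0+748+24·11·13=4180; k=3: 5544+546+24·21·13=12642; k=4: 990+0+24·2·13=1614 → min 1614 | A_3..A_6: k=3: 0+1020+11·21·15=4485; k=4: 462+390+11·2·15=1182; k=5: 748+0+11·13·15=2893 → min 1182.
Length 5: A_1..A_5: k=1: 0+1614+23·24·13=8790; k=2: 6072+748+23·11·13=10109; k=3: 11385+546+23·21·13=18210; k=4: 2094+0+23·2·13=2692 → min 2692 | A_2..A_6: k=2: 0+1182+24·11·15=5142; k=3: 5544+1020+24·21·15=14124; k=4: 990+390+24·2·15=2100; k=5: 1614+0+24·13·15=6294 → min 2100.
Length 6: A_1..A_6: k=1: 0+2100+23·24·15=10380; k=2: 6072+1182+23·11·15=11049; k=3: 11385+1020+23·21·15=19650; k=4: 2094+390+23·2·15=3174; k=5: 2692+0+23·13·15=7177 → min 3174.
Optimal order: ((A_1 · (A_2 · (A_3 · A_4))) · (A_5 · A_6)) with cost 3174.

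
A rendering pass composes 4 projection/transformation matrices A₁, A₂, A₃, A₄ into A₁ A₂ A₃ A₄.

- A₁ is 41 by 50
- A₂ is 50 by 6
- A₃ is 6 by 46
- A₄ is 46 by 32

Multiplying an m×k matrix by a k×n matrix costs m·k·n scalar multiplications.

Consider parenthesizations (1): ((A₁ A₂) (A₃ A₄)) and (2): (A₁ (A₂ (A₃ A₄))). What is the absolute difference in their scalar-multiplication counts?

Order (1) = ((A₁ A₂) (A₃ A₄)): (A₁ A₂): 41×50 by 50×6 → 41×6, cost 41·50·6 = 12300; (A₃ A₄): 6×46 by 46×32 → 6×32, cost 6·46·32 = 8832; ((A₁ A₂) (A₃ A₄)): 41×6 by 6×32 → 41×32, cost 41·6·32 = 7872; cumulative 29004. Total 29004.
Order (2) = (A₁ (A₂ (A₃ A₄))): (A₃ A₄): 6×46 by 46×32 → 6×32, cost 6·46·32 = 8832; (A₂ (A₃ A₄)): 50×6 by 6×32 → 50×32, cost 50·6·32 = 9600; cumulative 18432; (A₁ (A₂ (A₃ A₄))): 41×50 by 50×32 → 41×32, cost 41·50·32 = 65600; cumulative 84032. Total 84032.
Difference: |29004 − 84032| = 55028.

55028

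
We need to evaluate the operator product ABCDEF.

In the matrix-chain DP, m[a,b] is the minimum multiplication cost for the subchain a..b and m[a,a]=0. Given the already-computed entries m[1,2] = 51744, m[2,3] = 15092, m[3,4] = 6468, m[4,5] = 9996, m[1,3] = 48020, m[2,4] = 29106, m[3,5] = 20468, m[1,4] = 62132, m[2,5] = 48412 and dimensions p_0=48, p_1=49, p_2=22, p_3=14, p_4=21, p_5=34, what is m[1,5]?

m[1,5] = min over k∈[1,4] of m[1,k]+m[k+1,5]+p_{0}·p_k·p_{5}.
k=1: 0 + 48412 + 48·49·34 = 128380; k=2: 51744 + 20468 + 48·22·34 = 108116; k=3: 48020 + 9996 + 48·14·34 = 80864; k=4: 62132 + 0 + 48·21·34 = 96404.
Minimum: 80864 at k=3.

80864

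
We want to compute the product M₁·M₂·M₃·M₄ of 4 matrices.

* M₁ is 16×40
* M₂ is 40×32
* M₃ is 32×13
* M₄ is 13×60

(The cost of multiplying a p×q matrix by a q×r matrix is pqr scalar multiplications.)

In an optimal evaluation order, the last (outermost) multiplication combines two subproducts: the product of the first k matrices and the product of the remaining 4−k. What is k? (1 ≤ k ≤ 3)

Adjacent pairs: M₁M₂ = 16·40·32 = 20480; M₂M₃ = 40·32·13 = 16640; M₃M₄ = 32·13·60 = 24960.
Length 3: M₁..M₃: k=1: 0+16640+16·40·13=24960; k=2: 20480+0+16·32·13=27136 → min 24960 | M₂..M₄: k=2: 0+24960+40·32·60=101760; k=3: 16640+0+40·13·60=47840 → min 47840.
Top-level splits: k=1: (M₁..M₁)·(M₂..M₄) → 0+47840+16·40·60 = 86240; k=2: (M₁..M₂)·(M₃..M₄) → 20480+24960+16·32·60 = 76160; k=3: (M₁..M₃)·(M₄..M₄) → 24960+0+16·13·60 = 37440.
Best split is after M₃, i.e. k = 3.

3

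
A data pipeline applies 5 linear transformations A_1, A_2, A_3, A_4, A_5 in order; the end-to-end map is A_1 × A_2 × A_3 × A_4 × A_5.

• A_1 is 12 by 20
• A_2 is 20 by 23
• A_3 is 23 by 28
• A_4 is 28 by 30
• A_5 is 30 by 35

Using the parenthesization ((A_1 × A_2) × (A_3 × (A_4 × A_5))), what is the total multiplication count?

67120

(A_1 × A_2): 12×20 by 20×23 → 12×23, cost 12·20·23 = 5520
(A_4 × A_5): 28×30 by 30×35 → 28×35, cost 28·30·35 = 29400
(A_3 × (A_4 × A_5)): 23×28 by 28×35 → 23×35, cost 23·28·35 = 22540; cumulative 51940
((A_1 × A_2) × (A_3 × (A_4 × A_5))): 12×23 by 23×35 → 12×35, cost 12·23·35 = 9660; cumulative 67120
Total: 67120 scalar multiplications.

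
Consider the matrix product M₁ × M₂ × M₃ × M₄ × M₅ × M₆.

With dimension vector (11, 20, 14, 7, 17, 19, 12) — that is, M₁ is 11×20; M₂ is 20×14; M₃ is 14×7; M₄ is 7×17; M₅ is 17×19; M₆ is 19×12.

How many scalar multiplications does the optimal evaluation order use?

8281

Adjacent pairs: M₁M₂ = 11·20·14 = 3080; M₂M₃ = 20·14·7 = 1960; M₃M₄ = 14·7·17 = 1666; M₄M₅ = 7·17·19 = 2261; M₅M₆ = 17·19·12 = 3876.
Length 3: M₁..M₃: k=1: 0+1960+11·20·7=3500; k=2: 3080+0+11·14·7=4158 → min 3500 | M₂..M₄: k=2: 0+1666+20·14·17=6426; k=3: 1960+0+20·7·17=4340 → min 4340 | M₃..M₅: k=3: 0+2261+14·7·19=4123; k=4: 1666+0+14·17·19=6188 → min 4123 | M₄..M₆: k=4: 0+3876+7·17·12=5304; k=5: 2261+0+7·19·12=3857 → min 3857.
Length 4: M₁..M₄: k=1: 0+4340+11·20·17=8080; k=2: 3080+1666+11·14·17=7364; k=3: 3500+0+11·7·17=4809 → min 4809 | M₂..M₅: k=2: 0+4123+20·14·19=9443; k=3: 1960+2261+20·7·19=6881; k=4: 4340+0+20·17·19=10800 → min 6881 | M₃..M₆: k=3: 0+3857+14·7·12=5033; k=4: 1666+3876+14·17·12=8398; k=5: 4123+0+14·19·12=7315 → min 5033.
Length 5: M₁..M₅: k=1: 0+6881+11·20·19=11061; k=2: 3080+4123+11·14·19=10129; k=3: 3500+2261+11·7·19=7224; k=4: 4809+0+11·17·19=8362 → min 7224 | M₂..M₆: k=2: 0+5033+20·14·12=8393; k=3: 1960+3857+20·7·12=7497; k=4: 4340+3876+20·17·12=12296; k=5: 6881+0+20·19·12=11441 → min 7497.
Length 6: M₁..M₆: k=1: 0+7497+11·20·12=10137; k=2: 3080+5033+11·14·12=9961; k=3: 3500+3857+11·7·12=8281; k=4: 4809+3876+11·17·12=10929; k=5: 7224+0+11·19·12=9732 → min 8281.
Optimal order: ((M₁ × (M₂ × M₃)) × ((M₄ × M₅) × M₆)) with cost 8281.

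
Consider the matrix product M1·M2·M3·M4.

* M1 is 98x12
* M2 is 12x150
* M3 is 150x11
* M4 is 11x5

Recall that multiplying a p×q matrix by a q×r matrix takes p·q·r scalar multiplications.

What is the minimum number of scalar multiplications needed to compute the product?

23130

Adjacent pairs: M1M2 = 98·12·150 = 176400; M2M3 = 12·150·11 = 19800; M3M4 = 150·11·5 = 8250.
Length 3: M1..M3: k=1: 0+19800+98·12·11=32736; k=2: 176400+0+98·150·11=338100 → min 32736 | M2..M4: k=2: 0+8250+12·150·5=17250; k=3: 19800+0+12·11·5=20460 → min 17250.
Length 4: M1..M4: k=1: 0+17250+98·12·5=23130; k=2: 176400+8250+98·150·5=258150; k=3: 32736+0+98·11·5=38126 → min 23130.
Optimal order: (M1·(M2·(M3·M4))) with cost 23130.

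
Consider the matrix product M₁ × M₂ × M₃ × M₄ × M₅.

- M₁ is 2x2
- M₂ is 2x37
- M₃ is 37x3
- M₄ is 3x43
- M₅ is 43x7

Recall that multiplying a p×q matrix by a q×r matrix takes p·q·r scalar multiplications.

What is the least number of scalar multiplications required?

Adjacent pairs: M₁M₂ = 2·2·37 = 148; M₂M₃ = 2·37·3 = 222; M₃M₄ = 37·3·43 = 4773; M₄M₅ = 3·43·7 = 903.
Length 3: M₁..M₃: k=1: 0+222+2·2·3=234; k=2: 148+0+2·37·3=370 → min 234 | M₂..M₄: k=2: 0+4773+2·37·43=7955; k=3: 222+0+2·3·43=480 → min 480 | M₃..M₅: k=3: 0+903+37·3·7=1680; k=4: 4773+0+37·43·7=15910 → min 1680.
Length 4: M₁..M₄: k=1: 0+480+2·2·43=652; k=2: 148+4773+2·37·43=8103; k=3: 234+0+2·3·43=492 → min 492 | M₂..M₅: k=2: 0+1680+2·37·7=2198; k=3: 222+903+2·3·7=1167; k=4: 480+0+2·43·7=1082 → min 1082.
Length 5: M₁..M₅: k=1: 0+1082+2·2·7=1110; k=2: 148+1680+2·37·7=2346; k=3: 234+903+2·3·7=1179; k=4: 492+0+2·43·7=1094 → min 1094.
Optimal order: (((M₁ × (M₂ × M₃)) × M₄) × M₅) with cost 1094.

1094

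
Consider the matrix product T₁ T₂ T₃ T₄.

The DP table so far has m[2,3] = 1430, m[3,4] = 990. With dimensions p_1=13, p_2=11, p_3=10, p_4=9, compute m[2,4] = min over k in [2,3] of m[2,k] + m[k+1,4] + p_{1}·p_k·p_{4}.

m[2,4] = min over k∈[2,3] of m[2,k]+m[k+1,4]+p_{1}·p_k·p_{4}.
k=2: 0 + 990 + 13·11·9 = 2277; k=3: 1430 + 0 + 13·10·9 = 2600.
Minimum: 2277 at k=2.

2277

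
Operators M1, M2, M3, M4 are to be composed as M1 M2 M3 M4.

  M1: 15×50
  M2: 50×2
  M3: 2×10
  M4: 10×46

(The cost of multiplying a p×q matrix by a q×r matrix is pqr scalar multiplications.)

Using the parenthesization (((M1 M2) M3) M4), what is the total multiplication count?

8700

(M1 M2): 15×50 by 50×2 → 15×2, cost 15·50·2 = 1500
((M1 M2) M3): 15×2 by 2×10 → 15×10, cost 15·2·10 = 300; cumulative 1800
(((M1 M2) M3) M4): 15×10 by 10×46 → 15×46, cost 15·10·46 = 6900; cumulative 8700
Total: 8700 scalar multiplications.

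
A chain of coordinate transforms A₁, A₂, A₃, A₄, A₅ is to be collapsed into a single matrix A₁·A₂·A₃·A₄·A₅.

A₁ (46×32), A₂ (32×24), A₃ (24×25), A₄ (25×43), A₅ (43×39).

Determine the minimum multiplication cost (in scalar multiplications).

142775

Adjacent pairs: A₁A₂ = 46·32·24 = 35328; A₂A₃ = 32·24·25 = 19200; A₃A₄ = 24·25·43 = 25800; A₄A₅ = 25·43·39 = 41925.
Length 3: A₁..A₃: k=1: 0+19200+46·32·25=56000; k=2: 35328+0+46·24·25=62928 → min 56000 | A₂..A₄: k=2: 0+25800+32·24·43=58824; k=3: 19200+0+32·25·43=53600 → min 53600 | A₃..A₅: k=3: 0+41925+24·25·39=65325; k=4: 25800+0+24·43·39=66048 → min 65325.
Length 4: A₁..A₄: k=1: 0+53600+46·32·43=116896; k=2: 35328+25800+46·24·43=108600; k=3: 56000+0+46·25·43=105450 → min 105450 | A₂..A₅: k=2: 0+65325+32·24·39=95277; k=3: 19200+41925+32·25·39=92325; k=4: 53600+0+32·43·39=107264 → min 92325.
Length 5: A₁..A₅: k=1: 0+92325+46·32·39=149733; k=2: 35328+65325+46·24·39=143709; k=3: 56000+41925+46·25·39=142775; k=4: 105450+0+46·43·39=182592 → min 142775.
Optimal order: ((A₁·(A₂·A₃))·(A₄·A₅)) with cost 142775.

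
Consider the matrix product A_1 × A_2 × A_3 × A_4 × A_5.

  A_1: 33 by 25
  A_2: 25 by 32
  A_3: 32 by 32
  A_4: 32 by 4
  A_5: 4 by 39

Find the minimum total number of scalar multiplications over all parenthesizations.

Adjacent pairs: A_1A_2 = 33·25·32 = 26400; A_2A_3 = 25·32·32 = 25600; A_3A_4 = 32·32·4 = 4096; A_4A_5 = 32·4·39 = 4992.
Length 3: A_1..A_3: k=1: 0+25600+33·25·32=52000; k=2: 26400+0+33·32·32=60192 → min 52000 | A_2..A_4: k=2: 0+4096+25·32·4=7296; k=3: 25600+0+25·32·4=28800 → min 7296 | A_3..A_5: k=3: 0+4992+32·32·39=44928; k=4: 4096+0+32·4·39=9088 → min 9088.
Length 4: A_1..A_4: k=1: 0+7296+33·25·4=10596; k=2: 26400+4096+33·32·4=34720; k=3: 52000+0+33·32·4=56224 → min 10596 | A_2..A_5: k=2: 0+9088+25·32·39=40288; k=3: 25600+4992+25·32·39=61792; k=4: 7296+0+25·4·39=11196 → min 11196.
Length 5: A_1..A_5: k=1: 0+11196+33·25·39=43371; k=2: 26400+9088+33·32·39=76672; k=3: 52000+4992+33·32·39=98176; k=4: 10596+0+33·4·39=15744 → min 15744.
Optimal order: ((A_1 × (A_2 × (A_3 × A_4))) × A_5) with cost 15744.

15744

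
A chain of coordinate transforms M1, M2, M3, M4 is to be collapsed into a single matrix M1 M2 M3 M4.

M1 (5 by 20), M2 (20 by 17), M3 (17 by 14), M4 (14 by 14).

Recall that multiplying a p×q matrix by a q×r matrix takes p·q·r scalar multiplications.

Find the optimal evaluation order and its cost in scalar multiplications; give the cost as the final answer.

Adjacent pairs: M1M2 = 5·20·17 = 1700; M2M3 = 20·17·14 = 4760; M3M4 = 17·14·14 = 3332.
Length 3: M1..M3: k=1: 0+4760+5·20·14=6160; k=2: 1700+0+5·17·14=2890 → min 2890 | M2..M4: k=2: 0+3332+20·17·14=8092; k=3: 4760+0+20·14·14=8680 → min 8092.
Length 4: M1..M4: k=1: 0+8092+5·20·14=9492; k=2: 1700+3332+5·17·14=6222; k=3: 2890+0+5·14·14=3870 → min 3870.
Optimal parenthesization: (((M1 M2) M3) M4) with cost 3870.

3870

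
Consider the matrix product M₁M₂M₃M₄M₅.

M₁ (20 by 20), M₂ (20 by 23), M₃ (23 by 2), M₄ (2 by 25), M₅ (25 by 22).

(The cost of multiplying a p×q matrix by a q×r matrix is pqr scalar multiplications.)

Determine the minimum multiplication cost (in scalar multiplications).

3700

Adjacent pairs: M₁M₂ = 20·20·23 = 9200; M₂M₃ = 20·23·2 = 920; M₃M₄ = 23·2·25 = 1150; M₄M₅ = 2·25·22 = 1100.
Length 3: M₁..M₃: k=1: 0+920+20·20·2=1720; k=2: 9200+0+20·23·2=10120 → min 1720 | M₂..M₄: k=2: 0+1150+20·23·25=12650; k=3: 920+0+20·2·25=1920 → min 1920 | M₃..M₅: k=3: 0+1100+23·2·22=2112; k=4: 1150+0+23·25·22=13800 → min 2112.
Length 4: M₁..M₄: k=1: 0+1920+20·20·25=11920; k=2: 9200+1150+20·23·25=21850; k=3: 1720+0+20·2·25=2720 → min 2720 | M₂..M₅: k=2: 0+2112+20·23·22=12232; k=3: 920+1100+20·2·22=2900; k=4: 1920+0+20·25·22=12920 → min 2900.
Length 5: M₁..M₅: k=1: 0+2900+20·20·22=11700; k=2: 9200+2112+20·23·22=21432; k=3: 1720+1100+20·2·22=3700; k=4: 2720+0+20·25·22=13720 → min 3700.
Optimal order: ((M₁(M₂M₃))(M₄M₅)) with cost 3700.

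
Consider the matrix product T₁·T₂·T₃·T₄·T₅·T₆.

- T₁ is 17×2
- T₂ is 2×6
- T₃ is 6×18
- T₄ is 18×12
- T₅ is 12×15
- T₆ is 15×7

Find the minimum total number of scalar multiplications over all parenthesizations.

1456

Adjacent pairs: T₁T₂ = 17·2·6 = 204; T₂T₃ = 2·6·18 = 216; T₃T₄ = 6·18·12 = 1296; T₄T₅ = 18·12·15 = 3240; T₅T₆ = 12·15·7 = 1260.
Length 3: T₁..T₃: k=1: 0+216+17·2·18=828; k=2: 204+0+17·6·18=2040 → min 828 | T₂..T₄: k=2: 0+1296+2·6·12=1440; k=3: 216+0+2·18·12=648 → min 648 | T₃..T₅: k=3: 0+3240+6·18·15=4860; k=4: 1296+0+6·12·15=2376 → min 2376 | T₄..T₆: k=4: 0+1260+18·12·7=2772; k=5: 3240+0+18·15·7=5130 → min 2772.
Length 4: T₁..T₄: k=1: 0+648+17·2·12=1056; k=2: 204+1296+17·6·12=2724; k=3: 828+0+17·18·12=4500 → min 1056 | T₂..T₅: k=2: 0+2376+2·6·15=2556; k=3: 216+3240+2·18·15=3996; k=4: 648+0+2·12·15=1008 → min 1008 | T₃..T₆: k=3: 0+2772+6·18·7=3528; k=4: 1296+1260+6·12·7=3060; k=5: 2376+0+6·15·7=3006 → min 3006.
Length 5: T₁..T₅: k=1: 0+1008+17·2·15=1518; k=2: 204+2376+17·6·15=4110; k=3: 828+3240+17·18·15=8658; k=4: 1056+0+17·12·15=4116 → min 1518 | T₂..T₆: k=2: 0+3006+2·6·7=3090; k=3: 216+2772+2·18·7=3240; k=4: 648+1260+2·12·7=2076; k=5: 1008+0+2·15·7=1218 → min 1218.
Length 6: T₁..T₆: k=1: 0+1218+17·2·7=1456; k=2: 204+3006+17·6·7=3924; k=3: 828+2772+17·18·7=5742; k=4: 1056+1260+17·12·7=3744; k=5: 1518+0+17·15·7=3303 → min 1456.
Optimal order: (T₁·((((T₂·T₃)·T₄)·T₅)·T₆)) with cost 1456.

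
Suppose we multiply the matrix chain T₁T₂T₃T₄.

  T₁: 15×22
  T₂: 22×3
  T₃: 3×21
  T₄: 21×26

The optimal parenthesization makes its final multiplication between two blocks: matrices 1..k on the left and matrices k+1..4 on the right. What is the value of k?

Adjacent pairs: T₁T₂ = 15·22·3 = 990; T₂T₃ = 22·3·21 = 1386; T₃T₄ = 3·21·26 = 1638.
Length 3: T₁..T₃: k=1: 0+1386+15·22·21=8316; k=2: 990+0+15·3·21=1935 → min 1935 | T₂..T₄: k=2: 0+1638+22·3·26=3354; k=3: 1386+0+22·21·26=13398 → min 3354.
Top-level splits: k=1: (T₁..T₁)·(T₂..T₄) → 0+3354+15·22·26 = 11934; k=2: (T₁..T₂)·(T₃..T₄) → 990+1638+15·3·26 = 3798; k=3: (T₁..T₃)·(T₄..T₄) → 1935+0+15·21·26 = 10125.
Best split is after T₂, i.e. k = 2.

2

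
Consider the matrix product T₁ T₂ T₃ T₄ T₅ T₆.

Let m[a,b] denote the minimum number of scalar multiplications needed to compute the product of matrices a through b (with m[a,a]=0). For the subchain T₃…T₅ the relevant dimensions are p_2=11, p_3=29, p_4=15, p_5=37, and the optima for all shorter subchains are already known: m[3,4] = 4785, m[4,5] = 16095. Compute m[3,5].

10890

m[3,5] = min over k∈[3,4] of m[3,k]+m[k+1,5]+p_{2}·p_k·p_{5}.
k=3: 0 + 16095 + 11·29·37 = 27898; k=4: 4785 + 0 + 11·15·37 = 10890.
Minimum: 10890 at k=4.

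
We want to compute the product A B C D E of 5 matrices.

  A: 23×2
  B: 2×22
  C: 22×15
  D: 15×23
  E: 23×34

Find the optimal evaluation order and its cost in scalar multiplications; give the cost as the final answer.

4478

Adjacent pairs: AB = 23·2·22 = 1012; BC = 2·22·15 = 660; CD = 22·15·23 = 7590; DE = 15·23·34 = 11730.
Length 3: A..C: k=1: 0+660+23·2·15=1350; k=2: 1012+0+23·22·15=8602 → min 1350 | B..D: k=2: 0+7590+2·22·23=8602; k=3: 660+0+2·15·23=1350 → min 1350 | C..E: k=3: 0+11730+22·15·34=22950; k=4: 7590+0+22·23·34=24794 → min 22950.
Length 4: A..D: k=1: 0+1350+23·2·23=2408; k=2: 1012+7590+23·22·23=20240; k=3: 1350+0+23·15·23=9285 → min 2408 | B..E: k=2: 0+22950+2·22·34=24446; k=3: 660+11730+2·15·34=13410; k=4: 1350+0+2·23·34=2914 → min 2914.
Length 5: A..E: k=1: 0+2914+23·2·34=4478; k=2: 1012+22950+23·22·34=41166; k=3: 1350+11730+23·15·34=24810; k=4: 2408+0+23·23·34=20394 → min 4478.
Optimal parenthesization: (A (((B C) D) E)) with cost 4478.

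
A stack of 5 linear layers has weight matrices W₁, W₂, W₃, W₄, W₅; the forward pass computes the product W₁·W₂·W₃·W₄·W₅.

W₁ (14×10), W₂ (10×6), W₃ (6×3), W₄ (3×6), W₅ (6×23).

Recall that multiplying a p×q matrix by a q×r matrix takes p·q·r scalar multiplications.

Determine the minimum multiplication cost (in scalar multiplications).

Adjacent pairs: W₁W₂ = 14·10·6 = 840; W₂W₃ = 10·6·3 = 180; W₃W₄ = 6·3·6 = 108; W₄W₅ = 3·6·23 = 414.
Length 3: W₁..W₃: k=1: 0+180+14·10·3=600; k=2: 840+0+14·6·3=1092 → min 600 | W₂..W₄: k=2: 0+108+10·6·6=468; k=3: 180+0+10·3·6=360 → min 360 | W₃..W₅: k=3: 0+414+6·3·23=828; k=4: 108+0+6·6·23=936 → min 828.
Length 4: W₁..W₄: k=1: 0+360+14·10·6=1200; k=2: 840+108+14·6·6=1452; k=3: 600+0+14·3·6=852 → min 852 | W₂..W₅: k=2: 0+828+10·6·23=2208; k=3: 180+414+10·3·23=1284; k=4: 360+0+10·6·23=1740 → min 1284.
Length 5: W₁..W₅: k=1: 0+1284+14·10·23=4504; k=2: 840+828+14·6·23=3600; k=3: 600+414+14·3·23=1980; k=4: 852+0+14·6·23=2784 → min 1980.
Optimal order: ((W₁·(W₂·W₃))·(W₄·W₅)) with cost 1980.

1980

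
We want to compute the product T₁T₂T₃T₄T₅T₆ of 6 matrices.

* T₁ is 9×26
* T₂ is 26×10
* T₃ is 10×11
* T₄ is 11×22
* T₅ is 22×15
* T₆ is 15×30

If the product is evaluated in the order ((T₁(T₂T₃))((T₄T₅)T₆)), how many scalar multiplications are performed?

(T₂T₃): 26×10 by 10×11 → 26×11, cost 26·10·11 = 2860
(T₁(T₂T₃)): 9×26 by 26×11 → 9×11, cost 9·26·11 = 2574; cumulative 5434
(T₄T₅): 11×22 by 22×15 → 11×15, cost 11·22·15 = 3630
((T₄T₅)T₆): 11×15 by 15×30 → 11×30, cost 11·15·30 = 4950; cumulative 8580
((T₁(T₂T₃))((T₄T₅)T₆)): 9×11 by 11×30 → 9×30, cost 9·11·30 = 2970; cumulative 16984
Total: 16984 scalar multiplications.

16984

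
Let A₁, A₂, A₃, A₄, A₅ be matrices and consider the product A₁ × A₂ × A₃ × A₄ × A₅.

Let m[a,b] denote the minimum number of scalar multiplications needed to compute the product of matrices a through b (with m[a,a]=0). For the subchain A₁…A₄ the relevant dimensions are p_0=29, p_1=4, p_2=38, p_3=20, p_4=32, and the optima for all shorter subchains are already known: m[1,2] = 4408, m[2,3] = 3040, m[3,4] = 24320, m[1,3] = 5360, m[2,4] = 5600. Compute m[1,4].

9312

m[1,4] = min over k∈[1,3] of m[1,k]+m[k+1,4]+p_{0}·p_k·p_{4}.
k=1: 0 + 5600 + 29·4·32 = 9312; k=2: 4408 + 24320 + 29·38·32 = 63992; k=3: 5360 + 0 + 29·20·32 = 23920.
Minimum: 9312 at k=1.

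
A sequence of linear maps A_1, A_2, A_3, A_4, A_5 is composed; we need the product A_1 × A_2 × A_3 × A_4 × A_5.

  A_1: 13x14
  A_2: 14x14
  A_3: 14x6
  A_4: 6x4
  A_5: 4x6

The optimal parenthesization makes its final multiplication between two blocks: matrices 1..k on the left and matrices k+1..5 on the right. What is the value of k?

4

Adjacent pairs: A_1A_2 = 13·14·14 = 2548; A_2A_3 = 14·14·6 = 1176; A_3A_4 = 14·6·4 = 336; A_4A_5 = 6·4·6 = 144.
Length 3: A_1..A_3: k=1: 0+1176+13·14·6=2268; k=2: 2548+0+13·14·6=3640 → min 2268 | A_2..A_4: k=2: 0+336+14·14·4=1120; k=3: 1176+0+14·6·4=1512 → min 1120 | A_3..A_5: k=3: 0+144+14·6·6=648; k=4: 336+0+14·4·6=672 → min 648.
Length 4: A_1..A_4: k=1: 0+1120+13·14·4=1848; k=2: 2548+336+13·14·4=3612; k=3: 2268+0+13·6·4=2580 → min 1848 | A_2..A_5: k=2: 0+648+14·14·6=1824; k=3: 1176+144+14·6·6=1824; k=4: 1120+0+14·4·6=1456 → min 1456.
Top-level splits: k=1: (A_1..A_1)·(A_2..A_5) → 0+1456+13·14·6 = 2548; k=2: (A_1..A_2)·(A_3..A_5) → 2548+648+13·14·6 = 4288; k=3: (A_1..A_3)·(A_4..A_5) → 2268+144+13·6·6 = 2880; k=4: (A_1..A_4)·(A_5..A_5) → 1848+0+13·4·6 = 2160.
Best split is after A_4, i.e. k = 4.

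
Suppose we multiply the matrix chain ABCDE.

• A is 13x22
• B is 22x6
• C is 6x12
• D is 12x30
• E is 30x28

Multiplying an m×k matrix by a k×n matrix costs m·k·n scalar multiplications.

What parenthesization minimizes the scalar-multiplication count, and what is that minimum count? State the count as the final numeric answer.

11100

Adjacent pairs: AB = 13·22·6 = 1716; BC = 22·6·12 = 1584; CD = 6·12·30 = 2160; DE = 12·30·28 = 10080.
Length 3: A..C: k=1: 0+1584+13·22·12=5016; k=2: 1716+0+13·6·12=2652 → min 2652 | B..D: k=2: 0+2160+22·6·30=6120; k=3: 1584+0+22·12·30=9504 → min 6120 | C..E: k=3: 0+10080+6·12·28=12096; k=4: 2160+0+6·30·28=7200 → min 7200.
Length 4: A..D: k=1: 0+6120+13·22·30=14700; k=2: 1716+2160+13·6·30=6216; k=3: 2652+0+13·12·30=7332 → min 6216 | B..E: k=2: 0+7200+22·6·28=10896; k=3: 1584+10080+22·12·28=19056; k=4: 6120+0+22·30·28=24600 → min 10896.
Length 5: A..E: k=1: 0+10896+13·22·28=18904; k=2: 1716+7200+13·6·28=11100; k=3: 2652+10080+13·12·28=17100; k=4: 6216+0+13·30·28=17136 → min 11100.
Optimal parenthesization: ((AB)((CD)E)) with cost 11100.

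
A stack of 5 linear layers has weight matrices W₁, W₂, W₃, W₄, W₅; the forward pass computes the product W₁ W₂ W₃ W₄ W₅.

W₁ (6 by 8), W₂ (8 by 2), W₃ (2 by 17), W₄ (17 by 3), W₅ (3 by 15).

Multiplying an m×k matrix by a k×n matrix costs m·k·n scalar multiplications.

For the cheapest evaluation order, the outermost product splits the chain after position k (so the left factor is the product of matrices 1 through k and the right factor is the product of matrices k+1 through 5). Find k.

Adjacent pairs: W₁W₂ = 6·8·2 = 96; W₂W₃ = 8·2·17 = 272; W₃W₄ = 2·17·3 = 102; W₄W₅ = 17·3·15 = 765.
Length 3: W₁..W₃: k=1: 0+272+6·8·17=1088; k=2: 96+0+6·2·17=300 → min 300 | W₂..W₄: k=2: 0+102+8·2·3=150; k=3: 272+0+8·17·3=680 → min 150 | W₃..W₅: k=3: 0+765+2·17·15=1275; k=4: 102+0+2·3·15=192 → min 192.
Length 4: W₁..W₄: k=1: 0+150+6·8·3=294; k=2: 96+102+6·2·3=234; k=3: 300+0+6·17·3=606 → min 234 | W₂..W₅: k=2: 0+192+8·2·15=432; k=3: 272+765+8·17·15=3077; k=4: 150+0+8·3·15=510 → min 432.
Top-level splits: k=1: (W₁..W₁)·(W₂..W₅) → 0+432+6·8·15 = 1152; k=2: (W₁..W₂)·(W₃..W₅) → 96+192+6·2·15 = 468; k=3: (W₁..W₃)·(W₄..W₅) → 300+765+6·17·15 = 2595; k=4: (W₁..W₄)·(W₅..W₅) → 234+0+6·3·15 = 504.
Best split is after W₂, i.e. k = 2.

2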